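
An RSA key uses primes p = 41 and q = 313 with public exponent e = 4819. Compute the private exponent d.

φ(n) = (p−1)(q−1) = 40·312 = 12480.
Need d with 4819·d ≡ 1 (mod 12480). Apply the extended Euclidean algorithm:
12480 = 2*4819 + 2842
4819 = 1*2842 + 1977
2842 = 1*1977 + 865
1977 = 2*865 + 247
865 = 3*247 + 124
247 = 1*124 + 123
124 = 1*123 + 1
123 = 123*1 + 0
Back-substitute:
1 = 124 − 123
1 = −247 + 2·124
1 = 2·865 − 7·247
1 = −7·1977 + 16·865
1 = 16·2842 − 23·1977
1 = −23·4819 + 39·2842
1 = 39·12480 − 101·4819
So 4819·(-101) ≡ 1 (mod 12480), hence d ≡ -101 ≡ 12379 (mod 12480).

12379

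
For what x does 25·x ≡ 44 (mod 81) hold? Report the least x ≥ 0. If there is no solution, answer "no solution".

5

First find gcd(25, 81):
81 = 3*25 + 6
25 = 4*6 + 1
6 = 6*1 + 0
gcd = 1, so a unique solution mod 81 exists.
Back-substitute for the Bézout coefficients:
1 = 25 − 4·6
1 = −4·81 + 13·25
So 25·(13) ≡ 1 (mod 81), giving 25⁻¹ ≡ 13.
x ≡ 25⁻¹·44 ≡ 13·44 ≡ 5 (mod 81).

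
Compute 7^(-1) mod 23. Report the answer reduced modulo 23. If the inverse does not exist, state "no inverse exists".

10

Run Euclid on (23, 7):
23 = 3*7 + 2
7 = 3*2 + 1
2 = 2*1 + 0
Since gcd(7, 23) = 1, back-substitute to write 1 as a combination:
1 = 7 − 3·2
1 = −3·23 + 10·7
So 7·10 ≡ 1 (mod 23).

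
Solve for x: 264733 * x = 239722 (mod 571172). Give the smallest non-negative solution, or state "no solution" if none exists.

9986

First find gcd(264733, 571172):
571172 = 2×264733 + 41706
264733 = 6×41706 + 14497
41706 = 2×14497 + 12712
14497 = 1×12712 + 1785
12712 = 7×1785 + 217
1785 = 8×217 + 49
217 = 4×49 + 21
49 = 2×21 + 7
21 = 3×7 + 0
gcd = 7 and 7 | 239722, so solutions exist. Divide through by 7: 37819x ≡ 34246 (mod 81596).
Now find 37819⁻¹ mod 81596:
81596 = 2×37819 + 5958
37819 = 6×5958 + 2071
5958 = 2×2071 + 1816
2071 = 1×1816 + 255
1816 = 7×255 + 31
255 = 8×31 + 7
31 = 4×7 + 3
7 = 2×3 + 1
3 = 3×1 + 0
Back-substitute:
1 = 7 − 2·3
1 = −2·31 + 9·7
1 = 9·255 − 74·31
1 = −74·1816 + 527·255
1 = 527·2071 − 601·1816
1 = −601·5958 + 1729·2071
1 = 1729·37819 − 10975·5958
1 = −10975·81596 + 23679·37819
So 37819⁻¹ ≡ 23679 (mod 81596).
Then x ≡ 23679·34246 ≡ 9986 (mod 81596); the smallest non-negative solution is x = 9986.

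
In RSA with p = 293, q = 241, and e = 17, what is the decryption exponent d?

57713

φ(n) = (p−1)(q−1) = 292·240 = 70080.
Need d with 17·d ≡ 1 (mod 70080). Apply the extended Euclidean algorithm:
70080 = 4122*17 + 6
17 = 2*6 + 5
6 = 1*5 + 1
5 = 5*1 + 0
Back-substitute:
1 = 6 − 5
1 = −17 + 3·6
1 = 3·70080 − 12367·17
So 17·(-12367) ≡ 1 (mod 70080), hence d ≡ -12367 ≡ 57713 (mod 70080).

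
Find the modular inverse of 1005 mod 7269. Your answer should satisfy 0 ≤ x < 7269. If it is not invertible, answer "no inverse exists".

Compute gcd(1005, 7269):
7269 = 7×1005 + 234
1005 = 4×234 + 69
234 = 3×69 + 27
69 = 2×27 + 15
27 = 1×15 + 12
15 = 1×12 + 3
12 = 4×3 + 0
Since gcd = 3 > 1, 1005 is not a unit mod 7269.

no inverse exists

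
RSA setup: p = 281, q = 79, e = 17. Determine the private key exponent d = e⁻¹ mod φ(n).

8993

φ(n) = (p−1)(q−1) = 280·78 = 21840.
Need d with 17·d ≡ 1 (mod 21840). Apply the extended Euclidean algorithm:
21840 = 1284·17 + 12
17 = 1·12 + 5
12 = 2·5 + 2
5 = 2·2 + 1
2 = 2·1 + 0
Back-substitute:
1 = 5 − 2·2
1 = −2·12 + 5·5
1 = 5·17 − 7·12
1 = −7·21840 + 8993·17
So 17·8993 ≡ 1 (mod 21840), hence d = 8993.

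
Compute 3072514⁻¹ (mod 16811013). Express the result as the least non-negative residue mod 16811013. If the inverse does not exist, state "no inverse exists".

11962345

Extended Euclidean algorithm:
16811013 = 5·3072514 + 1448443
3072514 = 2·1448443 + 175628
1448443 = 8·175628 + 43419
175628 = 4·43419 + 1952
43419 = 22·1952 + 475
1952 = 4·475 + 52
475 = 9·52 + 7
52 = 7·7 + 3
7 = 2·3 + 1
3 = 3·1 + 0
Since gcd(3072514, 16811013) = 1, back-substitute to write 1 as a combination:
1 = 7 − 2·3
1 = −2·52 + 15·7
1 = 15·475 − 137·52
1 = −137·1952 + 563·475
1 = 563·43419 − 12523·1952
1 = −12523·175628 + 50655·43419
1 = 50655·1448443 − 417763·175628
1 = −417763·3072514 + 886181·1448443
1 = 886181·16811013 − 4848668·3072514
Hence 3072514⁻¹ ≡ -4848668 ≡ 11962345 (mod 16811013).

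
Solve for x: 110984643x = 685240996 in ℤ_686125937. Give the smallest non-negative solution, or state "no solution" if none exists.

no solution

gcd(110984643, 686125937):
686125937 = 6*110984643 + 20218079
110984643 = 5*20218079 + 9894248
20218079 = 2*9894248 + 429583
9894248 = 23*429583 + 13839
429583 = 31*13839 + 574
13839 = 24*574 + 63
574 = 9*63 + 7
63 = 9*7 + 0
gcd = 7, but 7 ∤ 685240996, so the congruence has no solution.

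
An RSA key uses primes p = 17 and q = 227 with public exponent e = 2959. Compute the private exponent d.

φ(n) = (p−1)(q−1) = 16·226 = 3616.
Need d with 2959·d ≡ 1 (mod 3616). Apply the extended Euclidean algorithm:
3616 = 1·2959 + 657
2959 = 4·657 + 331
657 = 1·331 + 326
331 = 1·326 + 5
326 = 65·5 + 1
5 = 5·1 + 0
Back-substitute:
1 = 326 − 65·5
1 = −65·331 + 66·326
1 = 66·657 − 131·331
1 = −131·2959 + 590·657
1 = 590·3616 − 721·2959
So 2959·(-721) ≡ 1 (mod 3616), hence d ≡ -721 ≡ 2895 (mod 3616).

2895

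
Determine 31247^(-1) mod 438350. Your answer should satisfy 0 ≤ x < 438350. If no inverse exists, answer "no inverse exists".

422133

gcd(438350, 31247) by repeated division:
438350 = 14×31247 + 892
31247 = 35×892 + 27
892 = 33×27 + 1
27 = 27×1 + 0
gcd = 1, so the inverse exists. Back-substitute:
1 = 892 − 33·27
1 = −33·31247 + 1156·892
1 = 1156·438350 − 16217·31247
Hence 31247⁻¹ ≡ -16217 ≡ 422133 (mod 438350).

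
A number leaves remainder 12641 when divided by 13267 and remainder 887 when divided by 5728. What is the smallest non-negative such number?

Write x = 12641 + 13267·k. Then 13267·k ≡ 887 − 12641 ≡ 5430 (mod 5728).
Need 13267⁻¹ mod 5728. Extended Euclid on (5728, 1811):
5728 = 3×1811 + 295
1811 = 6×295 + 41
295 = 7×41 + 8
41 = 5×8 + 1
8 = 8×1 + 0
Back-substitute:
1 = 41 − 5·8
1 = −5·295 + 36·41
1 = 36·1811 − 221·295
1 = −221·5728 + 699·1811
13267⁻¹ ≡ 699 (mod 5728), so k ≡ 699·5430 ≡ 3634 (mod 5728).
x = 12641 + 13267·3634 = 48224919.

48224919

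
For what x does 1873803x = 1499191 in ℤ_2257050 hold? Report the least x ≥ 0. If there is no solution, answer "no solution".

no solution

gcd(1873803, 2257050):
2257050 = 1*1873803 + 383247
1873803 = 4*383247 + 340815
383247 = 1*340815 + 42432
340815 = 8*42432 + 1359
42432 = 31*1359 + 303
1359 = 4*303 + 147
303 = 2*147 + 9
147 = 16*9 + 3
9 = 3*3 + 0
gcd = 3, but 3 ∤ 1499191, so the congruence has no solution.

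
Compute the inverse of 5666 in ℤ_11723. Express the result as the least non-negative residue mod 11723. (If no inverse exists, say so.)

8365

Run Euclid on (11723, 5666):
11723 = 2×5666 + 391
5666 = 14×391 + 192
391 = 2×192 + 7
192 = 27×7 + 3
7 = 2×3 + 1
3 = 3×1 + 0
Since gcd(5666, 11723) = 1, back-substitute to write 1 as a combination:
1 = 7 − 2·3
1 = −2·192 + 55·7
1 = 55·391 − 112·192
1 = −112·5666 + 1623·391
1 = 1623·11723 − 3358·5666
Hence 5666⁻¹ ≡ -3358 ≡ 8365 (mod 11723).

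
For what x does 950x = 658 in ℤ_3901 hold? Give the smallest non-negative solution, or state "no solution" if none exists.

2021

First find gcd(950, 3901):
3901 = 4*950 + 101
950 = 9*101 + 41
101 = 2*41 + 19
41 = 2*19 + 3
19 = 6*3 + 1
3 = 3*1 + 0
gcd = 1, so a unique solution mod 3901 exists.
Back-substitute for the Bézout coefficients:
1 = 19 − 6·3
1 = −6·41 + 13·19
1 = 13·101 − 32·41
1 = −32·950 + 301·101
1 = 301·3901 − 1236·950
So 950·(-1236) ≡ 1 (mod 3901), giving 950⁻¹ ≡ 2665.
x ≡ 950⁻¹·658 ≡ 2665·658 ≡ 2021 (mod 3901).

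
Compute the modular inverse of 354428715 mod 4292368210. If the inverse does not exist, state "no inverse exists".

no inverse exists

Compute gcd(354428715, 4292368210):
4292368210 = 12·354428715 + 39223630
354428715 = 9·39223630 + 1416045
39223630 = 27·1416045 + 990415
1416045 = 1·990415 + 425630
990415 = 2·425630 + 139155
425630 = 3·139155 + 8165
139155 = 17·8165 + 350
8165 = 23·350 + 115
350 = 3·115 + 5
115 = 23·5 + 0
Since gcd = 5 > 1, 354428715 is not a unit mod 4292368210.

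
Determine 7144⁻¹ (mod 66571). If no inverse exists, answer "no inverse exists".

58641

Run Euclid on (66571, 7144):
66571 = 9·7144 + 2275
7144 = 3·2275 + 319
2275 = 7·319 + 42
319 = 7·42 + 25
42 = 1·25 + 17
25 = 1·17 + 8
17 = 2·8 + 1
8 = 8·1 + 0
gcd = 1, so the inverse exists. Back-substitute:
1 = 17 − 2·8
1 = −2·25 + 3·17
1 = 3·42 − 5·25
1 = −5·319 + 38·42
1 = 38·2275 − 271·319
1 = −271·7144 + 851·2275
1 = 851·66571 − 7930·7144
So 7144·(-7930) ≡ 1 (mod 66571), and -7930 ≡ 58641 (mod 66571).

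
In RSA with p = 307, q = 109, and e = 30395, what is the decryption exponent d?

φ(n) = (p−1)(q−1) = 306·108 = 33048.
Need d with 30395·d ≡ 1 (mod 33048). Apply the extended Euclidean algorithm:
33048 = 1×30395 + 2653
30395 = 11×2653 + 1212
2653 = 2×1212 + 229
1212 = 5×229 + 67
229 = 3×67 + 28
67 = 2×28 + 11
28 = 2×11 + 6
11 = 1×6 + 5
6 = 1×5 + 1
5 = 5×1 + 0
Back-substitute:
1 = 6 − 5
1 = −11 + 2·6
1 = 2·28 − 5·11
1 = −5·67 + 12·28
1 = 12·229 − 41·67
1 = −41·1212 + 217·229
1 = 217·2653 − 475·1212
1 = −475·30395 + 5442·2653
1 = 5442·33048 − 5917·30395
So 30395·(-5917) ≡ 1 (mod 33048), hence d ≡ -5917 ≡ 27131 (mod 33048).

27131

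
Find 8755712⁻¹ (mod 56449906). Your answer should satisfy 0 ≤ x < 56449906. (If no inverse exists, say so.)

Euclidean algorithm on 56449906, 8755712:
56449906 = 6·8755712 + 3915634
8755712 = 2·3915634 + 924444
3915634 = 4·924444 + 217858
924444 = 4·217858 + 53012
217858 = 4·53012 + 5810
53012 = 9·5810 + 722
5810 = 8·722 + 34
722 = 21·34 + 8
34 = 4·8 + 2
8 = 4·2 + 0
gcd(8755712, 56449906) = 2 ≠ 1, so 8755712 has no multiplicative inverse modulo 56449906.

no inverse exists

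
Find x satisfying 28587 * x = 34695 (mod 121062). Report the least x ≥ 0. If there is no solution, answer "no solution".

First find gcd(28587, 121062):
121062 = 4·28587 + 6714
28587 = 4·6714 + 1731
6714 = 3·1731 + 1521
1731 = 1·1521 + 210
1521 = 7·210 + 51
210 = 4·51 + 6
51 = 8·6 + 3
6 = 2·3 + 0
gcd = 3 and 3 | 34695, so solutions exist. Divide through by 3: 9529x ≡ 11565 (mod 40354).
Now find 9529⁻¹ mod 40354:
40354 = 4×9529 + 2238
9529 = 4×2238 + 577
2238 = 3×577 + 507
577 = 1×507 + 70
507 = 7×70 + 17
70 = 4×17 + 2
17 = 8×2 + 1
2 = 2×1 + 0
Back-substitute:
1 = 17 − 8·2
1 = −8·70 + 33·17
1 = 33·507 − 239·70
1 = −239·577 + 272·507
1 = 272·2238 − 1055·577
1 = −1055·9529 + 4492·2238
1 = 4492·40354 − 19023·9529
So 9529·(-19023) ≡ 1 (mod 40354), i.e. 9529⁻¹ ≡ 21331.
Then x ≡ 21331·11565 ≡ 9013 (mod 40354); the smallest non-negative solution is x = 9013.

9013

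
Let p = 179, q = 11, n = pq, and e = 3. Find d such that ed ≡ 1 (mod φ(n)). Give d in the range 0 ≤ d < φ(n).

φ(n) = (p−1)(q−1) = 178·10 = 1780.
Need d with 3·d ≡ 1 (mod 1780). Apply the extended Euclidean algorithm:
1780 = 593*3 + 1
3 = 3*1 + 0
Back-substitute:
1 = 1780 − 593·3
So 3·(-593) ≡ 1 (mod 1780), hence d ≡ -593 ≡ 1187 (mod 1780).

1187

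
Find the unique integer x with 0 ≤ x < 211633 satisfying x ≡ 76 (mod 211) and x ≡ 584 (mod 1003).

26662

Write x = 76 + 211·k. Then 211·k ≡ 584 − 76 ≡ 508 (mod 1003).
Need 211⁻¹ mod 1003. Extended Euclid on (1003, 211):
1003 = 4*211 + 159
211 = 1*159 + 52
159 = 3*52 + 3
52 = 17*3 + 1
3 = 3*1 + 0
Back-substitute:
1 = 52 − 17·3
1 = −17·159 + 52·52
1 = 52·211 − 69·159
1 = −69·1003 + 328·211
211⁻¹ ≡ 328 (mod 1003), so k ≡ 328·508 ≡ 126 (mod 1003).
x = 76 + 211·126 = 26662.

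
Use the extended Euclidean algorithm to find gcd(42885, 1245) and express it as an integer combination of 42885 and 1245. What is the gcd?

15

Euclidean algorithm:
42885 = 34*1245 + 555
1245 = 2*555 + 135
555 = 4*135 + 15
135 = 9*15 + 0
gcd(42885, 1245) = 15.
Express as a combination:
15 = 555 − 4·135
15 = −4·1245 + 9·555
15 = 9·42885 − 310·1245
So 15 = (9)·42885 + (-310)·1245.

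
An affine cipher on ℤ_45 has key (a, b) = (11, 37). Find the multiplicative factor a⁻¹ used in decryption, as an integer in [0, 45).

Run Euclid on (45, 11):
45 = 4·11 + 1
11 = 11·1 + 0
gcd = 1, so the inverse exists. Back-substitute:
1 = 45 − 4·11
So 11·(-4) ≡ 1 (mod 45), and -4 ≡ 41 (mod 45).

41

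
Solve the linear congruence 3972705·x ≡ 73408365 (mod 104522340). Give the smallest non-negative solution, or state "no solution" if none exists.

2643133

First find gcd(3972705, 104522340):
104522340 = 26·3972705 + 1232010
3972705 = 3·1232010 + 276675
1232010 = 4·276675 + 125310
276675 = 2·125310 + 26055
125310 = 4·26055 + 21090
26055 = 1·21090 + 4965
21090 = 4·4965 + 1230
4965 = 4·1230 + 45
1230 = 27·45 + 15
45 = 3·15 + 0
gcd = 15 and 15 | 73408365, so solutions exist. Divide through by 15: 264847x ≡ 4893891 (mod 6968156).
Now find 264847⁻¹ mod 6968156:
6968156 = 26*264847 + 82134
264847 = 3*82134 + 18445
82134 = 4*18445 + 8354
18445 = 2*8354 + 1737
8354 = 4*1737 + 1406
1737 = 1*1406 + 331
1406 = 4*331 + 82
331 = 4*82 + 3
82 = 27*3 + 1
3 = 3*1 + 0
Back-substitute:
1 = 82 − 27·3
1 = −27·331 + 109·82
1 = 109·1406 − 463·331
1 = −463·1737 + 572·1406
1 = 572·8354 − 2751·1737
1 = −2751·18445 + 6074·8354
1 = 6074·82134 − 27047·18445
1 = −27047·264847 + 87215·82134
1 = 87215·6968156 − 2294637·264847
So 264847·(-2294637) ≡ 1 (mod 6968156), i.e. 264847⁻¹ ≡ 4673519.
Then x ≡ 4673519·4893891 ≡ 2643133 (mod 6968156); the smallest non-negative solution is x = 2643133.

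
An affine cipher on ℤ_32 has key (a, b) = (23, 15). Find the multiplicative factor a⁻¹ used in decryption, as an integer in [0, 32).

Extended Euclidean algorithm:
32 = 1×23 + 9
23 = 2×9 + 5
9 = 1×5 + 4
5 = 1×4 + 1
4 = 4×1 + 0
gcd = 1, so the inverse exists. Back-substitute:
1 = 5 − 4
1 = −9 + 2·5
1 = 2·23 − 5·9
1 = −5·32 + 7·23
So 23·7 ≡ 1 (mod 32).

7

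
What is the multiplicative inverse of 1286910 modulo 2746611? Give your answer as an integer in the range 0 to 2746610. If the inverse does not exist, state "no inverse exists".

Euclidean algorithm on 2746611, 1286910:
2746611 = 2*1286910 + 172791
1286910 = 7*172791 + 77373
172791 = 2*77373 + 18045
77373 = 4*18045 + 5193
18045 = 3*5193 + 2466
5193 = 2*2466 + 261
2466 = 9*261 + 117
261 = 2*117 + 27
117 = 4*27 + 9
27 = 3*9 + 0
The gcd is 9, not 1, hence no inverse exists.

no inverse exists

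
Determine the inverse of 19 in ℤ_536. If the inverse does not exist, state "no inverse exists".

gcd(536, 19) by repeated division:
536 = 28*19 + 4
19 = 4*4 + 3
4 = 1*3 + 1
3 = 3*1 + 0
Since gcd(19, 536) = 1, back-substitute to write 1 as a combination:
1 = 4 − 3
1 = −19 + 5·4
1 = 5·536 − 141·19
Thus 19·(-141) ≡ 1 (mod 536); reducing, -141 mod 536 = 395.

395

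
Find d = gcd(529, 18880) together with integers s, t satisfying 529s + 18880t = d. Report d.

Euclidean algorithm:
18880 = 35*529 + 365
529 = 1*365 + 164
365 = 2*164 + 37
164 = 4*37 + 16
37 = 2*16 + 5
16 = 3*5 + 1
5 = 5*1 + 0
gcd(529, 18880) = 1.
Express as a combination:
1 = 16 − 3·5
1 = −3·37 + 7·16
1 = 7·164 − 31·37
1 = −31·365 + 69·164
1 = 69·529 − 100·365
1 = −100·18880 + 3569·529
So 1 = (-100)·18880 + (3569)·529.

1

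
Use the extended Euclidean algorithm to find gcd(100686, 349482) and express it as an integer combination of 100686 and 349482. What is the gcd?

6

Repeated division:
349482 = 3*100686 + 47424
100686 = 2*47424 + 5838
47424 = 8*5838 + 720
5838 = 8*720 + 78
720 = 9*78 + 18
78 = 4*18 + 6
18 = 3*6 + 0
gcd(100686, 349482) = 6.
Working backward:
6 = 78 − 4·18
6 = −4·720 + 37·78
6 = 37·5838 − 300·720
6 = −300·47424 + 2437·5838
6 = 2437·100686 − 5174·47424
6 = −5174·349482 + 17959·100686
So 6 = (-5174)·349482 + (17959)·100686.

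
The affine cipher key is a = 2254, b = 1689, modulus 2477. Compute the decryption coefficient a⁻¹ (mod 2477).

1755

Extended Euclidean algorithm:
2477 = 1·2254 + 223
2254 = 10·223 + 24
223 = 9·24 + 7
24 = 3·7 + 3
7 = 2·3 + 1
3 = 3·1 + 0
Since gcd(2254, 2477) = 1, back-substitute to write 1 as a combination:
1 = 7 − 2·3
1 = −2·24 + 7·7
1 = 7·223 − 65·24
1 = −65·2254 + 657·223
1 = 657·2477 − 722·2254
So 2254·(-722) ≡ 1 (mod 2477), and -722 ≡ 1755 (mod 2477).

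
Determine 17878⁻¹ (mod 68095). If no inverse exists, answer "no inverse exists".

10562

gcd(68095, 17878) by repeated division:
68095 = 3*17878 + 14461
17878 = 1*14461 + 3417
14461 = 4*3417 + 793
3417 = 4*793 + 245
793 = 3*245 + 58
245 = 4*58 + 13
58 = 4*13 + 6
13 = 2*6 + 1
6 = 6*1 + 0
Since gcd(17878, 68095) = 1, back-substitute to write 1 as a combination:
1 = 13 − 2·6
1 = −2·58 + 9·13
1 = 9·245 − 38·58
1 = −38·793 + 123·245
1 = 123·3417 − 530·793
1 = −530·14461 + 2243·3417
1 = 2243·17878 − 2773·14461
1 = −2773·68095 + 10562·17878
So 17878·10562 ≡ 1 (mod 68095).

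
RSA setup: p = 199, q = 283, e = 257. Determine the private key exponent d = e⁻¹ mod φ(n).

φ(n) = (p−1)(q−1) = 198·282 = 55836.
Need d with 257·d ≡ 1 (mod 55836). Apply the extended Euclidean algorithm:
55836 = 217·257 + 67
257 = 3·67 + 56
67 = 1·56 + 11
56 = 5·11 + 1
11 = 11·1 + 0
Back-substitute:
1 = 56 − 5·11
1 = −5·67 + 6·56
1 = 6·257 − 23·67
1 = −23·55836 + 4997·257
So 257·4997 ≡ 1 (mod 55836), hence d = 4997.

4997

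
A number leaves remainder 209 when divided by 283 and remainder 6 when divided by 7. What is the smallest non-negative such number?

Write x = 209 + 283·k. Then 283·k ≡ 6 − 209 ≡ 0 (mod 7).
Need 283⁻¹ mod 7. Extended Euclid on (7, 3):
7 = 2*3 + 1
3 = 3*1 + 0
Back-substitute:
1 = 7 − 2·3
283⁻¹ ≡ 5 (mod 7), so k ≡ 5·0 ≡ 0 (mod 7).
x = 209 + 283·0 = 209.

209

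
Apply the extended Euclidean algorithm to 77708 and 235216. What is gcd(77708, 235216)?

Apply Euclid's algorithm to 235216 and 77708:
235216 = 3*77708 + 2092
77708 = 37*2092 + 304
2092 = 6*304 + 268
304 = 1*268 + 36
268 = 7*36 + 16
36 = 2*16 + 4
16 = 4*4 + 0
gcd(77708, 235216) = 4.
Working backward:
4 = 36 − 2·16
4 = −2·268 + 15·36
4 = 15·304 − 17·268
4 = −17·2092 + 117·304
4 = 117·77708 − 4346·2092
4 = −4346·235216 + 13155·77708
So 4 = (-4346)·235216 + (13155)·77708.

4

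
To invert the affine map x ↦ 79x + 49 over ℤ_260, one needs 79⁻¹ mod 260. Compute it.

79

Extended Euclidean algorithm:
260 = 3·79 + 23
79 = 3·23 + 10
23 = 2·10 + 3
10 = 3·3 + 1
3 = 3·1 + 0
The gcd is 1. Working backward:
1 = 10 − 3·3
1 = −3·23 + 7·10
1 = 7·79 − 24·23
1 = −24·260 + 79·79
So 79·79 ≡ 1 (mod 260).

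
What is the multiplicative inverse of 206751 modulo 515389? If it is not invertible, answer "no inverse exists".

499981

Run Euclid on (515389, 206751):
515389 = 2×206751 + 101887
206751 = 2×101887 + 2977
101887 = 34×2977 + 669
2977 = 4×669 + 301
669 = 2×301 + 67
301 = 4×67 + 33
67 = 2×33 + 1
33 = 33×1 + 0
The gcd is 1. Working backward:
1 = 67 − 2·33
1 = −2·301 + 9·67
1 = 9·669 − 20·301
1 = −20·2977 + 89·669
1 = 89·101887 − 3046·2977
1 = −3046·206751 + 6181·101887
1 = 6181·515389 − 15408·206751
So 206751·(-15408) ≡ 1 (mod 515389), and -15408 ≡ 499981 (mod 515389).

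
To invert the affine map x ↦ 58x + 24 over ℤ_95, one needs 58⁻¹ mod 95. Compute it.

77

Run Euclid on (95, 58):
95 = 1*58 + 37
58 = 1*37 + 21
37 = 1*21 + 16
21 = 1*16 + 5
16 = 3*5 + 1
5 = 5*1 + 0
Since gcd(58, 95) = 1, back-substitute to write 1 as a combination:
1 = 16 − 3·5
1 = −3·21 + 4·16
1 = 4·37 − 7·21
1 = −7·58 + 11·37
1 = 11·95 − 18·58
Thus 58·(-18) ≡ 1 (mod 95); reducing, -18 mod 95 = 77.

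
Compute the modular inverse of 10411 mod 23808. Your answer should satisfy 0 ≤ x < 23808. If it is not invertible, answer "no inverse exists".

Extended Euclidean algorithm:
23808 = 2×10411 + 2986
10411 = 3×2986 + 1453
2986 = 2×1453 + 80
1453 = 18×80 + 13
80 = 6×13 + 2
13 = 6×2 + 1
2 = 2×1 + 0
gcd = 1, so the inverse exists. Back-substitute:
1 = 13 − 6·2
1 = −6·80 + 37·13
1 = 37·1453 − 672·80
1 = −672·2986 + 1381·1453
1 = 1381·10411 − 4815·2986
1 = −4815·23808 + 11011·10411
So 10411·11011 ≡ 1 (mod 23808).

11011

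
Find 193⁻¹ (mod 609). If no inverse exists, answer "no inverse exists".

Run Euclid on (609, 193):
609 = 3*193 + 30
193 = 6*30 + 13
30 = 2*13 + 4
13 = 3*4 + 1
4 = 4*1 + 0
The gcd is 1. Working backward:
1 = 13 − 3·4
1 = −3·30 + 7·13
1 = 7·193 − 45·30
1 = −45·609 + 142·193
So 193·142 ≡ 1 (mod 609).

142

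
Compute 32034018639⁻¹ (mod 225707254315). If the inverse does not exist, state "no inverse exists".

169666956869

gcd(225707254315, 32034018639) by repeated division:
225707254315 = 7×32034018639 + 1469123842
32034018639 = 21×1469123842 + 1182417957
1469123842 = 1×1182417957 + 286705885
1182417957 = 4×286705885 + 35594417
286705885 = 8×35594417 + 1950549
35594417 = 18×1950549 + 484535
1950549 = 4×484535 + 12409
484535 = 39×12409 + 584
12409 = 21×584 + 145
584 = 4×145 + 4
145 = 36×4 + 1
4 = 4×1 + 0
gcd = 1, so the inverse exists. Back-substitute:
1 = 145 − 36·4
1 = −36·584 + 145·145
1 = 145·12409 − 3081·584
1 = −3081·484535 + 120304·12409
1 = 120304·1950549 − 484297·484535
1 = −484297·35594417 + 8837650·1950549
1 = 8837650·286705885 − 71185497·35594417
1 = −71185497·1182417957 + 293579638·286705885
1 = 293579638·1469123842 − 364765135·1182417957
1 = −364765135·32034018639 + 7953647473·1469123842
1 = 7953647473·225707254315 − 56040297446·32034018639
So 32034018639·(-56040297446) ≡ 1 (mod 225707254315), and -56040297446 ≡ 169666956869 (mod 225707254315).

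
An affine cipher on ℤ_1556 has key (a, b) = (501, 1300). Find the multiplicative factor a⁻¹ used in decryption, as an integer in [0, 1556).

1233

Apply the Euclidean algorithm to 1556 and 501:
1556 = 3·501 + 53
501 = 9·53 + 24
53 = 2·24 + 5
24 = 4·5 + 4
5 = 1·4 + 1
4 = 4·1 + 0
gcd = 1, so the inverse exists. Back-substitute:
1 = 5 − 4
1 = −24 + 5·5
1 = 5·53 − 11·24
1 = −11·501 + 104·53
1 = 104·1556 − 323·501
So 501·(-323) ≡ 1 (mod 1556), and -323 ≡ 1233 (mod 1556).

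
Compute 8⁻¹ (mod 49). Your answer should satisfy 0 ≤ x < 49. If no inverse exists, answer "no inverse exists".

43

Run Euclid on (49, 8):
49 = 6×8 + 1
8 = 8×1 + 0
The gcd is 1. Working backward:
1 = 49 − 6·8
Hence 8⁻¹ ≡ -6 ≡ 43 (mod 49).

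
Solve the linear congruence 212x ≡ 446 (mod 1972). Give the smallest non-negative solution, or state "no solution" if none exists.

gcd(212, 1972):
1972 = 9×212 + 64
212 = 3×64 + 20
64 = 3×20 + 4
20 = 5×4 + 0
gcd = 4, but 4 ∤ 446, so the congruence has no solution.

no solution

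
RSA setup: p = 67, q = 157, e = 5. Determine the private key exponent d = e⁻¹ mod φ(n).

8237

φ(n) = (p−1)(q−1) = 66·156 = 10296.
Need d with 5·d ≡ 1 (mod 10296). Apply the extended Euclidean algorithm:
10296 = 2059×5 + 1
5 = 5×1 + 0
Back-substitute:
1 = 10296 − 2059·5
So 5·(-2059) ≡ 1 (mod 10296), hence d ≡ -2059 ≡ 8237 (mod 10296).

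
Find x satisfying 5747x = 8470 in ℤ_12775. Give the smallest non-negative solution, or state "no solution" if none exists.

635

First find gcd(5747, 12775):
12775 = 2×5747 + 1281
5747 = 4×1281 + 623
1281 = 2×623 + 35
623 = 17×35 + 28
35 = 1×28 + 7
28 = 4×7 + 0
gcd = 7 and 7 | 8470, so solutions exist. Divide through by 7: 821x ≡ 1210 (mod 1825).
Now find 821⁻¹ mod 1825:
1825 = 2·821 + 183
821 = 4·183 + 89
183 = 2·89 + 5
89 = 17·5 + 4
5 = 1·4 + 1
4 = 4·1 + 0
Back-substitute:
1 = 5 − 4
1 = −89 + 18·5
1 = 18·183 − 37·89
1 = −37·821 + 166·183
1 = 166·1825 − 369·821
So 821·(-369) ≡ 1 (mod 1825), i.e. 821⁻¹ ≡ 1456.
Then x ≡ 1456·1210 ≡ 635 (mod 1825); the smallest non-negative solution is x = 635.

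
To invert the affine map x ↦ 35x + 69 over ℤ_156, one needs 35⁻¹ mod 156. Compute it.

107

Extended Euclidean algorithm:
156 = 4×35 + 16
35 = 2×16 + 3
16 = 5×3 + 1
3 = 3×1 + 0
gcd = 1, so the inverse exists. Back-substitute:
1 = 16 − 5·3
1 = −5·35 + 11·16
1 = 11·156 − 49·35
Thus 35·(-49) ≡ 1 (mod 156); reducing, -49 mod 156 = 107.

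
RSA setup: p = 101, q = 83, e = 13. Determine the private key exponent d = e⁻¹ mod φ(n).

5677

φ(n) = (p−1)(q−1) = 100·82 = 8200.
Need d with 13·d ≡ 1 (mod 8200). Apply the extended Euclidean algorithm:
8200 = 630·13 + 10
13 = 1·10 + 3
10 = 3·3 + 1
3 = 3·1 + 0
Back-substitute:
1 = 10 − 3·3
1 = −3·13 + 4·10
1 = 4·8200 − 2523·13
So 13·(-2523) ≡ 1 (mod 8200), hence d ≡ -2523 ≡ 5677 (mod 8200).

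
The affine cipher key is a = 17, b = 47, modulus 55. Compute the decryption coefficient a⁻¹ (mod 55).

gcd(55, 17) by repeated division:
55 = 3·17 + 4
17 = 4·4 + 1
4 = 4·1 + 0
Since gcd(17, 55) = 1, back-substitute to write 1 as a combination:
1 = 17 − 4·4
1 = −4·55 + 13·17
So 17·13 ≡ 1 (mod 55).

13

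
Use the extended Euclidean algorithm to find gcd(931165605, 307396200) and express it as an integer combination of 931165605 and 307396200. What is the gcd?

Apply Euclid's algorithm to 931165605 and 307396200:
931165605 = 3×307396200 + 8977005
307396200 = 34×8977005 + 2178030
8977005 = 4×2178030 + 264885
2178030 = 8×264885 + 58950
264885 = 4×58950 + 29085
58950 = 2×29085 + 780
29085 = 37×780 + 225
780 = 3×225 + 105
225 = 2×105 + 15
105 = 7×15 + 0
gcd(931165605, 307396200) = 15.
Back-substituting:
15 = 225 − 2·105
15 = −2·780 + 7·225
15 = 7·29085 − 261·780
15 = −261·58950 + 529·29085
15 = 529·264885 − 2377·58950
15 = −2377·2178030 + 19545·264885
15 = 19545·8977005 − 80557·2178030
15 = −80557·307396200 + 2758483·8977005
15 = 2758483·931165605 − 8356006·307396200
So 15 = (2758483)·931165605 + (-8356006)·307396200.

15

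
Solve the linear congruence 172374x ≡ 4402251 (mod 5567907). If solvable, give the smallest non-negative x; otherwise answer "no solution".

558806

First find gcd(172374, 5567907):
5567907 = 32*172374 + 51939
172374 = 3*51939 + 16557
51939 = 3*16557 + 2268
16557 = 7*2268 + 681
2268 = 3*681 + 225
681 = 3*225 + 6
225 = 37*6 + 3
6 = 2*3 + 0
gcd = 3 and 3 | 4402251, so solutions exist. Divide through by 3: 57458x ≡ 1467417 (mod 1855969).
Now find 57458⁻¹ mod 1855969:
1855969 = 32×57458 + 17313
57458 = 3×17313 + 5519
17313 = 3×5519 + 756
5519 = 7×756 + 227
756 = 3×227 + 75
227 = 3×75 + 2
75 = 37×2 + 1
2 = 2×1 + 0
Back-substitute:
1 = 75 − 37·2
1 = −37·227 + 112·75
1 = 112·756 − 373·227
1 = −373·5519 + 2723·756
1 = 2723·17313 − 8542·5519
1 = −8542·57458 + 28349·17313
1 = 28349·1855969 − 915710·57458
So 57458·(-915710) ≡ 1 (mod 1855969), i.e. 57458⁻¹ ≡ 940259.
Then x ≡ 940259·1467417 ≡ 558806 (mod 1855969); the smallest non-negative solution is x = 558806.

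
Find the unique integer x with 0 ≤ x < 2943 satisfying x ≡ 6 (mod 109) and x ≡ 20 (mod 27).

Write x = 6 + 109·k. Then 109·k ≡ 20 − 6 ≡ 14 (mod 27).
Need 109⁻¹ mod 27. Extended Euclid on (27, 1):
27 = 27×1 + 0
109⁻¹ ≡ 1 (mod 27), so k ≡ 1·14 ≡ 14 (mod 27).
x = 6 + 109·14 = 1532.

1532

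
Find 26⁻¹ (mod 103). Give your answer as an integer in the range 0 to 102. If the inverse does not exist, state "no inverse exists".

Run Euclid on (103, 26):
103 = 3*26 + 25
26 = 1*25 + 1
25 = 25*1 + 0
The gcd is 1. Working backward:
1 = 26 − 25
1 = −103 + 4·26
So 26·4 ≡ 1 (mod 103).

4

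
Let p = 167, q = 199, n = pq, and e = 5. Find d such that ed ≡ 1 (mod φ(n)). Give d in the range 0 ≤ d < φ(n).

19721

φ(n) = (p−1)(q−1) = 166·198 = 32868.
Need d with 5·d ≡ 1 (mod 32868). Apply the extended Euclidean algorithm:
32868 = 6573·5 + 3
5 = 1·3 + 2
3 = 1·2 + 1
2 = 2·1 + 0
Back-substitute:
1 = 3 − 2
1 = −5 + 2·3
1 = 2·32868 − 13147·5
So 5·(-13147) ≡ 1 (mod 32868), hence d ≡ -13147 ≡ 19721 (mod 32868).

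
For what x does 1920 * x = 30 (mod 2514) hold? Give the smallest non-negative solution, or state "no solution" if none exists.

First find gcd(1920, 2514):
2514 = 1*1920 + 594
1920 = 3*594 + 138
594 = 4*138 + 42
138 = 3*42 + 12
42 = 3*12 + 6
12 = 2*6 + 0
gcd = 6 and 6 | 30, so solutions exist. Divide through by 6: 320x ≡ 5 (mod 419).
Now find 320⁻¹ mod 419:
419 = 1*320 + 99
320 = 3*99 + 23
99 = 4*23 + 7
23 = 3*7 + 2
7 = 3*2 + 1
2 = 2*1 + 0
Back-substitute:
1 = 7 − 3·2
1 = −3·23 + 10·7
1 = 10·99 − 43·23
1 = −43·320 + 139·99
1 = 139·419 − 182·320
So 320·(-182) ≡ 1 (mod 419), i.e. 320⁻¹ ≡ 237.
Then x ≡ 237·5 ≡ 347 (mod 419); the smallest non-negative solution is x = 347.

347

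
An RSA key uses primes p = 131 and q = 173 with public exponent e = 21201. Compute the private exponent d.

4881

φ(n) = (p−1)(q−1) = 130·172 = 22360.
Need d with 21201·d ≡ 1 (mod 22360). Apply the extended Euclidean algorithm:
22360 = 1·21201 + 1159
21201 = 18·1159 + 339
1159 = 3·339 + 142
339 = 2·142 + 55
142 = 2·55 + 32
55 = 1·32 + 23
32 = 1·23 + 9
23 = 2·9 + 5
9 = 1·5 + 4
5 = 1·4 + 1
4 = 4·1 + 0
Back-substitute:
1 = 5 − 4
1 = −9 + 2·5
1 = 2·23 − 5·9
1 = −5·32 + 7·23
1 = 7·55 − 12·32
1 = −12·142 + 31·55
1 = 31·339 − 74·142
1 = −74·1159 + 253·339
1 = 253·21201 − 4628·1159
1 = −4628·22360 + 4881·21201
So 21201·4881 ≡ 1 (mod 22360), hence d = 4881.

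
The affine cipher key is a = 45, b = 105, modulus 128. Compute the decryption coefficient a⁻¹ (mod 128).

37

Run Euclid on (128, 45):
128 = 2×45 + 38
45 = 1×38 + 7
38 = 5×7 + 3
7 = 2×3 + 1
3 = 3×1 + 0
Since gcd(45, 128) = 1, back-substitute to write 1 as a combination:
1 = 7 − 2·3
1 = −2·38 + 11·7
1 = 11·45 − 13·38
1 = −13·128 + 37·45
So 45·37 ≡ 1 (mod 128).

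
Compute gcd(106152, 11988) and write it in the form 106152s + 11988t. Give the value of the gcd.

12

Apply Euclid's algorithm to 106152 and 11988:
106152 = 8×11988 + 10248
11988 = 1×10248 + 1740
10248 = 5×1740 + 1548
1740 = 1×1548 + 192
1548 = 8×192 + 12
192 = 16×12 + 0
gcd(106152, 11988) = 12.
Express as a combination:
12 = 1548 − 8·192
12 = −8·1740 + 9·1548
12 = 9·10248 − 53·1740
12 = −53·11988 + 62·10248
12 = 62·106152 − 549·11988
So 12 = (62)·106152 + (-549)·11988.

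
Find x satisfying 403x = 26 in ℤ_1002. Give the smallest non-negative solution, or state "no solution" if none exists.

194

First find gcd(403, 1002):
1002 = 2*403 + 196
403 = 2*196 + 11
196 = 17*11 + 9
11 = 1*9 + 2
9 = 4*2 + 1
2 = 2*1 + 0
gcd = 1, so a unique solution mod 1002 exists.
Back-substitute for the Bézout coefficients:
1 = 9 − 4·2
1 = −4·11 + 5·9
1 = 5·196 − 89·11
1 = −89·403 + 183·196
1 = 183·1002 − 455·403
So 403·(-455) ≡ 1 (mod 1002), giving 403⁻¹ ≡ 547.
x ≡ 403⁻¹·26 ≡ 547·26 ≡ 194 (mod 1002).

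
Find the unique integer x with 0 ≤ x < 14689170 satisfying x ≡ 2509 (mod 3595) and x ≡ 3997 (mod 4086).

2504629

Write x = 2509 + 3595·k. Then 3595·k ≡ 3997 − 2509 ≡ 1488 (mod 4086).
Need 3595⁻¹ mod 4086. Extended Euclid on (4086, 3595):
4086 = 1*3595 + 491
3595 = 7*491 + 158
491 = 3*158 + 17
158 = 9*17 + 5
17 = 3*5 + 2
5 = 2*2 + 1
2 = 2*1 + 0
Back-substitute:
1 = 5 − 2·2
1 = −2·17 + 7·5
1 = 7·158 − 65·17
1 = −65·491 + 202·158
1 = 202·3595 − 1479·491
1 = −1479·4086 + 1681·3595
3595⁻¹ ≡ 1681 (mod 4086), so k ≡ 1681·1488 ≡ 696 (mod 4086).
x = 2509 + 3595·696 = 2504629.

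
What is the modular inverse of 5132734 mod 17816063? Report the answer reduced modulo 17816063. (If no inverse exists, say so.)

1805708

Apply the Euclidean algorithm to 17816063 and 5132734:
17816063 = 3×5132734 + 2417861
5132734 = 2×2417861 + 297012
2417861 = 8×297012 + 41765
297012 = 7×41765 + 4657
41765 = 8×4657 + 4509
4657 = 1×4509 + 148
4509 = 30×148 + 69
148 = 2×69 + 10
69 = 6×10 + 9
10 = 1×9 + 1
9 = 9×1 + 0
Since gcd(5132734, 17816063) = 1, back-substitute to write 1 as a combination:
1 = 10 − 9
1 = −69 + 7·10
1 = 7·148 − 15·69
1 = −15·4509 + 457·148
1 = 457·4657 − 472·4509
1 = −472·41765 + 4233·4657
1 = 4233·297012 − 30103·41765
1 = −30103·2417861 + 245057·297012
1 = 245057·5132734 − 520217·2417861
1 = −520217·17816063 + 1805708·5132734
So 5132734·1805708 ≡ 1 (mod 17816063).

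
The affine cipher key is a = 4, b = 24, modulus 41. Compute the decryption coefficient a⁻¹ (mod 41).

31

Apply the Euclidean algorithm to 41 and 4:
41 = 10·4 + 1
4 = 4·1 + 0
The gcd is 1. Working backward:
1 = 41 − 10·4
Thus 4·(-10) ≡ 1 (mod 41); reducing, -10 mod 41 = 31.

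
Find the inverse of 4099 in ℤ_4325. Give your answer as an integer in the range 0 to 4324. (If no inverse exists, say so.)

Extended Euclidean algorithm:
4325 = 1*4099 + 226
4099 = 18*226 + 31
226 = 7*31 + 9
31 = 3*9 + 4
9 = 2*4 + 1
4 = 4*1 + 0
The gcd is 1. Working backward:
1 = 9 − 2·4
1 = −2·31 + 7·9
1 = 7·226 − 51·31
1 = −51·4099 + 925·226
1 = 925·4325 − 976·4099
So 4099·(-976) ≡ 1 (mod 4325), and -976 ≡ 3349 (mod 4325).

3349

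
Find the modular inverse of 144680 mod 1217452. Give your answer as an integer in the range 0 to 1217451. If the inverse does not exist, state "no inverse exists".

no inverse exists

Compute gcd(144680, 1217452):
1217452 = 8×144680 + 60012
144680 = 2×60012 + 24656
60012 = 2×24656 + 10700
24656 = 2×10700 + 3256
10700 = 3×3256 + 932
3256 = 3×932 + 460
932 = 2×460 + 12
460 = 38×12 + 4
12 = 3×4 + 0
Since gcd = 4 > 1, 144680 is not a unit mod 1217452.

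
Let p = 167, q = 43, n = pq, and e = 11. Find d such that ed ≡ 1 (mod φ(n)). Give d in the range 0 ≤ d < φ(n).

φ(n) = (p−1)(q−1) = 166·42 = 6972.
Need d with 11·d ≡ 1 (mod 6972). Apply the extended Euclidean algorithm:
6972 = 633×11 + 9
11 = 1×9 + 2
9 = 4×2 + 1
2 = 2×1 + 0
Back-substitute:
1 = 9 − 4·2
1 = −4·11 + 5·9
1 = 5·6972 − 3169·11
So 11·(-3169) ≡ 1 (mod 6972), hence d ≡ -3169 ≡ 3803 (mod 6972).

3803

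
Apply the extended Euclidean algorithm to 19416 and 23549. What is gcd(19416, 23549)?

Apply Euclid's algorithm to 23549 and 19416:
23549 = 1×19416 + 4133
19416 = 4×4133 + 2884
4133 = 1×2884 + 1249
2884 = 2×1249 + 386
1249 = 3×386 + 91
386 = 4×91 + 22
91 = 4×22 + 3
22 = 7×3 + 1
3 = 3×1 + 0
gcd(19416, 23549) = 1.
Working backward:
1 = 22 − 7·3
1 = −7·91 + 29·22
1 = 29·386 − 123·91
1 = −123·1249 + 398·386
1 = 398·2884 − 919·1249
1 = −919·4133 + 1317·2884
1 = 1317·19416 − 6187·4133
1 = −6187·23549 + 7504·19416
So 1 = (-6187)·23549 + (7504)·19416.

1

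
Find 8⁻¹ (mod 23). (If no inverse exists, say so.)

3

Extended Euclidean algorithm:
23 = 2*8 + 7
8 = 1*7 + 1
7 = 7*1 + 0
The gcd is 1. Working backward:
1 = 8 − 7
1 = −23 + 3·8
So 8·3 ≡ 1 (mod 23).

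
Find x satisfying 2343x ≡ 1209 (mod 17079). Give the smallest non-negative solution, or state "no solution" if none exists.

First find gcd(2343, 17079):
17079 = 7*2343 + 678
2343 = 3*678 + 309
678 = 2*309 + 60
309 = 5*60 + 9
60 = 6*9 + 6
9 = 1*6 + 3
6 = 2*3 + 0
gcd = 3 and 3 | 1209, so solutions exist. Divide through by 3: 781x ≡ 403 (mod 5693).
Now find 781⁻¹ mod 5693:
5693 = 7*781 + 226
781 = 3*226 + 103
226 = 2*103 + 20
103 = 5*20 + 3
20 = 6*3 + 2
3 = 1*2 + 1
2 = 2*1 + 0
Back-substitute:
1 = 3 − 2
1 = −20 + 7·3
1 = 7·103 − 36·20
1 = −36·226 + 79·103
1 = 79·781 − 273·226
1 = −273·5693 + 1990·781
So 781⁻¹ ≡ 1990 (mod 5693).
Then x ≡ 1990·403 ≡ 4950 (mod 5693); the smallest non-negative solution is x = 4950.

4950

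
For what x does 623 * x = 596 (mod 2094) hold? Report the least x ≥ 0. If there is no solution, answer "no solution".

1174

First find gcd(623, 2094):
2094 = 3·623 + 225
623 = 2·225 + 173
225 = 1·173 + 52
173 = 3·52 + 17
52 = 3·17 + 1
17 = 17·1 + 0
gcd = 1, so a unique solution mod 2094 exists.
Back-substitute for the Bézout coefficients:
1 = 52 − 3·17
1 = −3·173 + 10·52
1 = 10·225 − 13·173
1 = −13·623 + 36·225
1 = 36·2094 − 121·623
So 623·(-121) ≡ 1 (mod 2094), giving 623⁻¹ ≡ 1973.
x ≡ 623⁻¹·596 ≡ 1973·596 ≡ 1174 (mod 2094).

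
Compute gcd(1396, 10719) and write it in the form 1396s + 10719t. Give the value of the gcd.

Euclidean algorithm:
10719 = 7*1396 + 947
1396 = 1*947 + 449
947 = 2*449 + 49
449 = 9*49 + 8
49 = 6*8 + 1
8 = 8*1 + 0
gcd(1396, 10719) = 1.
Working backward:
1 = 49 − 6·8
1 = −6·449 + 55·49
1 = 55·947 − 116·449
1 = −116·1396 + 171·947
1 = 171·10719 − 1313·1396
So 1 = (171)·10719 + (-1313)·1396.

1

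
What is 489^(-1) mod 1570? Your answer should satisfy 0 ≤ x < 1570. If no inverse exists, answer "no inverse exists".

Run Euclid on (1570, 489):
1570 = 3*489 + 103
489 = 4*103 + 77
103 = 1*77 + 26
77 = 2*26 + 25
26 = 1*25 + 1
25 = 25*1 + 0
The gcd is 1. Working backward:
1 = 26 − 25
1 = −77 + 3·26
1 = 3·103 − 4·77
1 = −4·489 + 19·103
1 = 19·1570 − 61·489
Thus 489·(-61) ≡ 1 (mod 1570); reducing, -61 mod 1570 = 1509.

1509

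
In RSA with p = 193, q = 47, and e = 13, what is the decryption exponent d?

φ(n) = (p−1)(q−1) = 192·46 = 8832.
Need d with 13·d ≡ 1 (mod 8832). Apply the extended Euclidean algorithm:
8832 = 679*13 + 5
13 = 2*5 + 3
5 = 1*3 + 2
3 = 1*2 + 1
2 = 2*1 + 0
Back-substitute:
1 = 3 − 2
1 = −5 + 2·3
1 = 2·13 − 5·5
1 = −5·8832 + 3397·13
So 13·3397 ≡ 1 (mod 8832), hence d = 3397.

3397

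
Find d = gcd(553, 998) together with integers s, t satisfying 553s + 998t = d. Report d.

Euclidean algorithm:
998 = 1·553 + 445
553 = 1·445 + 108
445 = 4·108 + 13
108 = 8·13 + 4
13 = 3·4 + 1
4 = 4·1 + 0
gcd(553, 998) = 1.
Back-substituting:
1 = 13 − 3·4
1 = −3·108 + 25·13
1 = 25·445 − 103·108
1 = −103·553 + 128·445
1 = 128·998 − 231·553
So 1 = (128)·998 + (-231)·553.

1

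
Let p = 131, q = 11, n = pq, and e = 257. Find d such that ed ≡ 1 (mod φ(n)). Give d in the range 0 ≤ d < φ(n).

693

φ(n) = (p−1)(q−1) = 130·10 = 1300.
Need d with 257·d ≡ 1 (mod 1300). Apply the extended Euclidean algorithm:
1300 = 5*257 + 15
257 = 17*15 + 2
15 = 7*2 + 1
2 = 2*1 + 0
Back-substitute:
1 = 15 − 7·2
1 = −7·257 + 120·15
1 = 120·1300 − 607·257
So 257·(-607) ≡ 1 (mod 1300), hence d ≡ -607 ≡ 693 (mod 1300).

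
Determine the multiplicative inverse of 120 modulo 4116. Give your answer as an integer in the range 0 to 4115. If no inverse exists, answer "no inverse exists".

no inverse exists

Euclidean algorithm on 4116, 120:
4116 = 34×120 + 36
120 = 3×36 + 12
36 = 3×12 + 0
The gcd is 12, not 1, hence no inverse exists.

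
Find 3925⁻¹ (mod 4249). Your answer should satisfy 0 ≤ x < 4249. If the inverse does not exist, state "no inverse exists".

Apply the Euclidean algorithm to 4249 and 3925:
4249 = 1×3925 + 324
3925 = 12×324 + 37
324 = 8×37 + 28
37 = 1×28 + 9
28 = 3×9 + 1
9 = 9×1 + 0
Since gcd(3925, 4249) = 1, back-substitute to write 1 as a combination:
1 = 28 − 3·9
1 = −3·37 + 4·28
1 = 4·324 − 35·37
1 = −35·3925 + 424·324
1 = 424·4249 − 459·3925
Thus 3925·(-459) ≡ 1 (mod 4249); reducing, -459 mod 4249 = 3790.

3790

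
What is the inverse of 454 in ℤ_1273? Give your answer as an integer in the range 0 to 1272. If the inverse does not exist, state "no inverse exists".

1130

gcd(1273, 454) by repeated division:
1273 = 2*454 + 365
454 = 1*365 + 89
365 = 4*89 + 9
89 = 9*9 + 8
9 = 1*8 + 1
8 = 8*1 + 0
Since gcd(454, 1273) = 1, back-substitute to write 1 as a combination:
1 = 9 − 8
1 = −89 + 10·9
1 = 10·365 − 41·89
1 = −41·454 + 51·365
1 = 51·1273 − 143·454
Thus 454·(-143) ≡ 1 (mod 1273); reducing, -143 mod 1273 = 1130.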